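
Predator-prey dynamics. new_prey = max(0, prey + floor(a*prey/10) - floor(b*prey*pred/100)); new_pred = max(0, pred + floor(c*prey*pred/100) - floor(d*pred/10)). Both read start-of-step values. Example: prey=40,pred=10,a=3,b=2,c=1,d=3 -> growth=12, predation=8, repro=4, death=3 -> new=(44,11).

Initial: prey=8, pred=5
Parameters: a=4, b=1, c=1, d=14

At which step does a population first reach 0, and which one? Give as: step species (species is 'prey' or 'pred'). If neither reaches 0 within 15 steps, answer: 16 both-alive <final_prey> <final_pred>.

Answer: 1 pred

Derivation:
Step 1: prey: 8+3-0=11; pred: 5+0-7=0
First extinction: pred at step 1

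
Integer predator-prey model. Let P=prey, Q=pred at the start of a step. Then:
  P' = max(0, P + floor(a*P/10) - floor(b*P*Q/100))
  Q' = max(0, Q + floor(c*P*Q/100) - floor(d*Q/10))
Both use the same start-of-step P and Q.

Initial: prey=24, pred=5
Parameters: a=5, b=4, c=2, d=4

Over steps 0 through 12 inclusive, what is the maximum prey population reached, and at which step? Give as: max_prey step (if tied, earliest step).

Answer: 60 4

Derivation:
Step 1: prey: 24+12-4=32; pred: 5+2-2=5
Step 2: prey: 32+16-6=42; pred: 5+3-2=6
Step 3: prey: 42+21-10=53; pred: 6+5-2=9
Step 4: prey: 53+26-19=60; pred: 9+9-3=15
Step 5: prey: 60+30-36=54; pred: 15+18-6=27
Step 6: prey: 54+27-58=23; pred: 27+29-10=46
Step 7: prey: 23+11-42=0; pred: 46+21-18=49
Step 8: prey: 0+0-0=0; pred: 49+0-19=30
Step 9: prey: 0+0-0=0; pred: 30+0-12=18
Step 10: prey: 0+0-0=0; pred: 18+0-7=11
Step 11: prey: 0+0-0=0; pred: 11+0-4=7
Step 12: prey: 0+0-0=0; pred: 7+0-2=5
Max prey = 60 at step 4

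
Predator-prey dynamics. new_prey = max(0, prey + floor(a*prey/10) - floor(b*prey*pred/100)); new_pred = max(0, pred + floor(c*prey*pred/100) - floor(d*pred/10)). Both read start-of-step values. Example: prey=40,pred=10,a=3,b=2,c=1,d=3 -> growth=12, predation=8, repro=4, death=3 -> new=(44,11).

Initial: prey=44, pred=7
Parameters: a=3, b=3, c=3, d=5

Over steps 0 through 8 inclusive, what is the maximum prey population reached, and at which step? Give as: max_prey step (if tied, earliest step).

Step 1: prey: 44+13-9=48; pred: 7+9-3=13
Step 2: prey: 48+14-18=44; pred: 13+18-6=25
Step 3: prey: 44+13-33=24; pred: 25+33-12=46
Step 4: prey: 24+7-33=0; pred: 46+33-23=56
Step 5: prey: 0+0-0=0; pred: 56+0-28=28
Step 6: prey: 0+0-0=0; pred: 28+0-14=14
Step 7: prey: 0+0-0=0; pred: 14+0-7=7
Step 8: prey: 0+0-0=0; pred: 7+0-3=4
Max prey = 48 at step 1

Answer: 48 1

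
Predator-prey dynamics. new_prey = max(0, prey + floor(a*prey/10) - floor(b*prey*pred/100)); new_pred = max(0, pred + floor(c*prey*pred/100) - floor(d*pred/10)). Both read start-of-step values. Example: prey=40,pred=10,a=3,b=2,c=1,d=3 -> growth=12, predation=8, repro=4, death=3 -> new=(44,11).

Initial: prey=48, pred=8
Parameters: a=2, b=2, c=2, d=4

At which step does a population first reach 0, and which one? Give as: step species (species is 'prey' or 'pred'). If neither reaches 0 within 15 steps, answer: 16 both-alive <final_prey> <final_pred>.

Step 1: prey: 48+9-7=50; pred: 8+7-3=12
Step 2: prey: 50+10-12=48; pred: 12+12-4=20
Step 3: prey: 48+9-19=38; pred: 20+19-8=31
Step 4: prey: 38+7-23=22; pred: 31+23-12=42
Step 5: prey: 22+4-18=8; pred: 42+18-16=44
Step 6: prey: 8+1-7=2; pred: 44+7-17=34
Step 7: prey: 2+0-1=1; pred: 34+1-13=22
Step 8: prey: 1+0-0=1; pred: 22+0-8=14
Step 9: prey: 1+0-0=1; pred: 14+0-5=9
Step 10: prey: 1+0-0=1; pred: 9+0-3=6
Step 11: prey: 1+0-0=1; pred: 6+0-2=4
Step 12: prey: 1+0-0=1; pred: 4+0-1=3
Step 13: prey: 1+0-0=1; pred: 3+0-1=2
Step 14: prey: 1+0-0=1; pred: 2+0-0=2
Steps 15-15: state stable at prey=1, pred=2 (no change)
No extinction within 15 steps

Answer: 16 both-alive 1 2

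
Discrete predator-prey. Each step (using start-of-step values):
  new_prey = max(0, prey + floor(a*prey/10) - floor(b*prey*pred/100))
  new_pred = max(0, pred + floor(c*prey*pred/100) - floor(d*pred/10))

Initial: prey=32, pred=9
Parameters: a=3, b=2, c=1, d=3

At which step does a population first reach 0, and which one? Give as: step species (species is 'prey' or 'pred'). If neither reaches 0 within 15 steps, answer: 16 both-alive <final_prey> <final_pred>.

Answer: 16 both-alive 10 14

Derivation:
Step 1: prey: 32+9-5=36; pred: 9+2-2=9
Step 2: prey: 36+10-6=40; pred: 9+3-2=10
Step 3: prey: 40+12-8=44; pred: 10+4-3=11
Step 4: prey: 44+13-9=48; pred: 11+4-3=12
Step 5: prey: 48+14-11=51; pred: 12+5-3=14
Step 6: prey: 51+15-14=52; pred: 14+7-4=17
Step 7: prey: 52+15-17=50; pred: 17+8-5=20
Step 8: prey: 50+15-20=45; pred: 20+10-6=24
Step 9: prey: 45+13-21=37; pred: 24+10-7=27
Step 10: prey: 37+11-19=29; pred: 27+9-8=28
Step 11: prey: 29+8-16=21; pred: 28+8-8=28
Step 12: prey: 21+6-11=16; pred: 28+5-8=25
Step 13: prey: 16+4-8=12; pred: 25+4-7=22
Step 14: prey: 12+3-5=10; pred: 22+2-6=18
Step 15: prey: 10+3-3=10; pred: 18+1-5=14
No extinction within 15 steps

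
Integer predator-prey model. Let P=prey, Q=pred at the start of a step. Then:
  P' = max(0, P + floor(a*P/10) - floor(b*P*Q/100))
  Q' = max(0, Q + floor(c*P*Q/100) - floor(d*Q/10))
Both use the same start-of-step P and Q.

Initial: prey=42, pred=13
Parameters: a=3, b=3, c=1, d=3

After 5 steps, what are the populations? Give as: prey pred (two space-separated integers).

Answer: 17 15

Derivation:
Step 1: prey: 42+12-16=38; pred: 13+5-3=15
Step 2: prey: 38+11-17=32; pred: 15+5-4=16
Step 3: prey: 32+9-15=26; pred: 16+5-4=17
Step 4: prey: 26+7-13=20; pred: 17+4-5=16
Step 5: prey: 20+6-9=17; pred: 16+3-4=15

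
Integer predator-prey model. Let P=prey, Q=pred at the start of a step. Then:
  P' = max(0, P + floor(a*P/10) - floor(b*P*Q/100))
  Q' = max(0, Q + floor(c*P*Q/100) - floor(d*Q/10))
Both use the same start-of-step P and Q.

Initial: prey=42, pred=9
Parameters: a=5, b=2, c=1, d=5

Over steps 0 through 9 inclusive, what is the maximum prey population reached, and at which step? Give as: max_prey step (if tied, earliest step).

Answer: 160 5

Derivation:
Step 1: prey: 42+21-7=56; pred: 9+3-4=8
Step 2: prey: 56+28-8=76; pred: 8+4-4=8
Step 3: prey: 76+38-12=102; pred: 8+6-4=10
Step 4: prey: 102+51-20=133; pred: 10+10-5=15
Step 5: prey: 133+66-39=160; pred: 15+19-7=27
Step 6: prey: 160+80-86=154; pred: 27+43-13=57
Step 7: prey: 154+77-175=56; pred: 57+87-28=116
Step 8: prey: 56+28-129=0; pred: 116+64-58=122
Step 9: prey: 0+0-0=0; pred: 122+0-61=61
Max prey = 160 at step 5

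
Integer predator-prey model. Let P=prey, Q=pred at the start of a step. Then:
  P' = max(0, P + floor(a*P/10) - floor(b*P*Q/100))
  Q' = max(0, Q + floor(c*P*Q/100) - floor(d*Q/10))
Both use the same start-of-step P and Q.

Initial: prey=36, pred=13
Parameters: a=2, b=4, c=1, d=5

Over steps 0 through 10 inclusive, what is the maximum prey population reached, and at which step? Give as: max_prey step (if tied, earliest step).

Answer: 37 10

Derivation:
Step 1: prey: 36+7-18=25; pred: 13+4-6=11
Step 2: prey: 25+5-11=19; pred: 11+2-5=8
Step 3: prey: 19+3-6=16; pred: 8+1-4=5
Step 4: prey: 16+3-3=16; pred: 5+0-2=3
Step 5: prey: 16+3-1=18; pred: 3+0-1=2
Step 6: prey: 18+3-1=20; pred: 2+0-1=1
Step 7: prey: 20+4-0=24; pred: 1+0-0=1
Step 8: prey: 24+4-0=28; pred: 1+0-0=1
Step 9: prey: 28+5-1=32; pred: 1+0-0=1
Step 10: prey: 32+6-1=37; pred: 1+0-0=1
Max prey = 37 at step 10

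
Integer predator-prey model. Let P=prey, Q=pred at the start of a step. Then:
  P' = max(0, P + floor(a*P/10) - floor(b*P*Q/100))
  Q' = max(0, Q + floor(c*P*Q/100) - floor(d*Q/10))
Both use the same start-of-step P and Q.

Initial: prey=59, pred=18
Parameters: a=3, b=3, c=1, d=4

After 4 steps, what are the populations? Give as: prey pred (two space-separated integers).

Answer: 14 16

Derivation:
Step 1: prey: 59+17-31=45; pred: 18+10-7=21
Step 2: prey: 45+13-28=30; pred: 21+9-8=22
Step 3: prey: 30+9-19=20; pred: 22+6-8=20
Step 4: prey: 20+6-12=14; pred: 20+4-8=16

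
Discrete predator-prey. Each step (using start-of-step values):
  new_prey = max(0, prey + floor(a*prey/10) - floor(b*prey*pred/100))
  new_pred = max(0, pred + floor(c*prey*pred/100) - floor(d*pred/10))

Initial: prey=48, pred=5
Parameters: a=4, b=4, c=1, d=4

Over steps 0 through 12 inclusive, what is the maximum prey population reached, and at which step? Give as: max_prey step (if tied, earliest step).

Step 1: prey: 48+19-9=58; pred: 5+2-2=5
Step 2: prey: 58+23-11=70; pred: 5+2-2=5
Step 3: prey: 70+28-14=84; pred: 5+3-2=6
Step 4: prey: 84+33-20=97; pred: 6+5-2=9
Step 5: prey: 97+38-34=101; pred: 9+8-3=14
Step 6: prey: 101+40-56=85; pred: 14+14-5=23
Step 7: prey: 85+34-78=41; pred: 23+19-9=33
Step 8: prey: 41+16-54=3; pred: 33+13-13=33
Step 9: prey: 3+1-3=1; pred: 33+0-13=20
Step 10: prey: 1+0-0=1; pred: 20+0-8=12
Step 11: prey: 1+0-0=1; pred: 12+0-4=8
Step 12: prey: 1+0-0=1; pred: 8+0-3=5
Max prey = 101 at step 5

Answer: 101 5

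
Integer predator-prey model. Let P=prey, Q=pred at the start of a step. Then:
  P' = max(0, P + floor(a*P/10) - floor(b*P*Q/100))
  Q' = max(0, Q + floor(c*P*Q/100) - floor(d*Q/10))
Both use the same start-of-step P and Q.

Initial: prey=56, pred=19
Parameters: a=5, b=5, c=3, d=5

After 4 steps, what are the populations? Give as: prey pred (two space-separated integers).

Answer: 0 15

Derivation:
Step 1: prey: 56+28-53=31; pred: 19+31-9=41
Step 2: prey: 31+15-63=0; pred: 41+38-20=59
Step 3: prey: 0+0-0=0; pred: 59+0-29=30
Step 4: prey: 0+0-0=0; pred: 30+0-15=15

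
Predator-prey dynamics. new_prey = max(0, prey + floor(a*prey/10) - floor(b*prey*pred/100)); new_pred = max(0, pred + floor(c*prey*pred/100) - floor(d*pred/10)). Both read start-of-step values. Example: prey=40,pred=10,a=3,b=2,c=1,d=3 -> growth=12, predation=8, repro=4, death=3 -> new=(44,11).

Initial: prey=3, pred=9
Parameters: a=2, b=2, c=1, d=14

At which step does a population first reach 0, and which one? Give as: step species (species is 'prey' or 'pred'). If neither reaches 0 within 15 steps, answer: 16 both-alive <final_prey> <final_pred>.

Answer: 1 pred

Derivation:
Step 1: prey: 3+0-0=3; pred: 9+0-12=0
First extinction: pred at step 1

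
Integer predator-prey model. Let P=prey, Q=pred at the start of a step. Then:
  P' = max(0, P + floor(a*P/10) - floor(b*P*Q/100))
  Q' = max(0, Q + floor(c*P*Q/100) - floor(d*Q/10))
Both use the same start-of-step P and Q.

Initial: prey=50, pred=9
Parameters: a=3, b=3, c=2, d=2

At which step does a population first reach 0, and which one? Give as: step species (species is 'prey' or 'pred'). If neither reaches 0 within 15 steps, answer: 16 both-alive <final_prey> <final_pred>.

Answer: 4 prey

Derivation:
Step 1: prey: 50+15-13=52; pred: 9+9-1=17
Step 2: prey: 52+15-26=41; pred: 17+17-3=31
Step 3: prey: 41+12-38=15; pred: 31+25-6=50
Step 4: prey: 15+4-22=0; pred: 50+15-10=55
First extinction: prey at step 4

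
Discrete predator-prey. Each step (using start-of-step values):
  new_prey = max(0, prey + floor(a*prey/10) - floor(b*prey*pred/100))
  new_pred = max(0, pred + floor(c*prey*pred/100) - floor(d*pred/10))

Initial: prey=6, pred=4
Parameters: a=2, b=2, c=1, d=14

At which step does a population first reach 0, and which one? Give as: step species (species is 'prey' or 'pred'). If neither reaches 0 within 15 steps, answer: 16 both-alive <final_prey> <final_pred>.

Step 1: prey: 6+1-0=7; pred: 4+0-5=0
First extinction: pred at step 1

Answer: 1 pred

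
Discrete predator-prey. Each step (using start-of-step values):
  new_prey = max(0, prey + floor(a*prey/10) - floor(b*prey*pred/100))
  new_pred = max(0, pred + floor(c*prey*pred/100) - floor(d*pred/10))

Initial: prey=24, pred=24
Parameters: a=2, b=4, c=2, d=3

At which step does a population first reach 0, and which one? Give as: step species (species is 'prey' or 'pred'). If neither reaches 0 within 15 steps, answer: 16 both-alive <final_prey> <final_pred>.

Answer: 16 both-alive 1 3

Derivation:
Step 1: prey: 24+4-23=5; pred: 24+11-7=28
Step 2: prey: 5+1-5=1; pred: 28+2-8=22
Step 3: prey: 1+0-0=1; pred: 22+0-6=16
Step 4: prey: 1+0-0=1; pred: 16+0-4=12
Step 5: prey: 1+0-0=1; pred: 12+0-3=9
Step 6: prey: 1+0-0=1; pred: 9+0-2=7
Step 7: prey: 1+0-0=1; pred: 7+0-2=5
Step 8: prey: 1+0-0=1; pred: 5+0-1=4
Step 9: prey: 1+0-0=1; pred: 4+0-1=3
Step 10: prey: 1+0-0=1; pred: 3+0-0=3
Steps 11-15: state stable at prey=1, pred=3 (no change)
No extinction within 15 steps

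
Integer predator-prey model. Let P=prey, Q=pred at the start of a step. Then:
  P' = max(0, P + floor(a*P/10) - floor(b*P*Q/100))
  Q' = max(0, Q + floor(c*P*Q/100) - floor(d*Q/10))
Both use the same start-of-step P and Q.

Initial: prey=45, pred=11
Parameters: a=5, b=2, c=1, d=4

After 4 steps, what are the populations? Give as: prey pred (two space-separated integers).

Answer: 108 26

Derivation:
Step 1: prey: 45+22-9=58; pred: 11+4-4=11
Step 2: prey: 58+29-12=75; pred: 11+6-4=13
Step 3: prey: 75+37-19=93; pred: 13+9-5=17
Step 4: prey: 93+46-31=108; pred: 17+15-6=26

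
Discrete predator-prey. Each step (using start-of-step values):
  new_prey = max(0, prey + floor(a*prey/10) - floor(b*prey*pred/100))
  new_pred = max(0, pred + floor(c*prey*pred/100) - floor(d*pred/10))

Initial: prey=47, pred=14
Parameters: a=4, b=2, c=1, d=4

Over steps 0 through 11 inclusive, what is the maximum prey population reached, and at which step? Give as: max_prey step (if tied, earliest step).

Answer: 62 4

Derivation:
Step 1: prey: 47+18-13=52; pred: 14+6-5=15
Step 2: prey: 52+20-15=57; pred: 15+7-6=16
Step 3: prey: 57+22-18=61; pred: 16+9-6=19
Step 4: prey: 61+24-23=62; pred: 19+11-7=23
Step 5: prey: 62+24-28=58; pred: 23+14-9=28
Step 6: prey: 58+23-32=49; pred: 28+16-11=33
Step 7: prey: 49+19-32=36; pred: 33+16-13=36
Step 8: prey: 36+14-25=25; pred: 36+12-14=34
Step 9: prey: 25+10-17=18; pred: 34+8-13=29
Step 10: prey: 18+7-10=15; pred: 29+5-11=23
Step 11: prey: 15+6-6=15; pred: 23+3-9=17
Max prey = 62 at step 4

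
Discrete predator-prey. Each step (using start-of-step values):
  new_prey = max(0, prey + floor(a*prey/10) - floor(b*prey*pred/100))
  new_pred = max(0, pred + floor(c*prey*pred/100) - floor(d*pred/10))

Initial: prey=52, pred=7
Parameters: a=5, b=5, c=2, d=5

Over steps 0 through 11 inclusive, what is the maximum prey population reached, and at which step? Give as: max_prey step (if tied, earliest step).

Step 1: prey: 52+26-18=60; pred: 7+7-3=11
Step 2: prey: 60+30-33=57; pred: 11+13-5=19
Step 3: prey: 57+28-54=31; pred: 19+21-9=31
Step 4: prey: 31+15-48=0; pred: 31+19-15=35
Step 5: prey: 0+0-0=0; pred: 35+0-17=18
Step 6: prey: 0+0-0=0; pred: 18+0-9=9
Step 7: prey: 0+0-0=0; pred: 9+0-4=5
Step 8: prey: 0+0-0=0; pred: 5+0-2=3
Step 9: prey: 0+0-0=0; pred: 3+0-1=2
Step 10: prey: 0+0-0=0; pred: 2+0-1=1
Step 11: prey: 0+0-0=0; pred: 1+0-0=1
Max prey = 60 at step 1

Answer: 60 1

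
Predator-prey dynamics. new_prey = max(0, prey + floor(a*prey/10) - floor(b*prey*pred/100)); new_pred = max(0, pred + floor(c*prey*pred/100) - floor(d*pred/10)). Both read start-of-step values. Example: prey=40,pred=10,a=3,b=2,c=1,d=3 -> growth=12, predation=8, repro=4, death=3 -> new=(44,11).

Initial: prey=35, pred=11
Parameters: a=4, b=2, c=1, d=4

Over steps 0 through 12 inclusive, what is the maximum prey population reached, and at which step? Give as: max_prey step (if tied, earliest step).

Step 1: prey: 35+14-7=42; pred: 11+3-4=10
Step 2: prey: 42+16-8=50; pred: 10+4-4=10
Step 3: prey: 50+20-10=60; pred: 10+5-4=11
Step 4: prey: 60+24-13=71; pred: 11+6-4=13
Step 5: prey: 71+28-18=81; pred: 13+9-5=17
Step 6: prey: 81+32-27=86; pred: 17+13-6=24
Step 7: prey: 86+34-41=79; pred: 24+20-9=35
Step 8: prey: 79+31-55=55; pred: 35+27-14=48
Step 9: prey: 55+22-52=25; pred: 48+26-19=55
Step 10: prey: 25+10-27=8; pred: 55+13-22=46
Step 11: prey: 8+3-7=4; pred: 46+3-18=31
Step 12: prey: 4+1-2=3; pred: 31+1-12=20
Max prey = 86 at step 6

Answer: 86 6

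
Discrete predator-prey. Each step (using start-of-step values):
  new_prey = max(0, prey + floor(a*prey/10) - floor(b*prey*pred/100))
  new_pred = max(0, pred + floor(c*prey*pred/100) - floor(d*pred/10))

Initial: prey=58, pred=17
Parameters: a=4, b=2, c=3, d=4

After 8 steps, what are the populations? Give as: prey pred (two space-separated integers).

Step 1: prey: 58+23-19=62; pred: 17+29-6=40
Step 2: prey: 62+24-49=37; pred: 40+74-16=98
Step 3: prey: 37+14-72=0; pred: 98+108-39=167
Step 4: prey: 0+0-0=0; pred: 167+0-66=101
Step 5: prey: 0+0-0=0; pred: 101+0-40=61
Step 6: prey: 0+0-0=0; pred: 61+0-24=37
Step 7: prey: 0+0-0=0; pred: 37+0-14=23
Step 8: prey: 0+0-0=0; pred: 23+0-9=14

Answer: 0 14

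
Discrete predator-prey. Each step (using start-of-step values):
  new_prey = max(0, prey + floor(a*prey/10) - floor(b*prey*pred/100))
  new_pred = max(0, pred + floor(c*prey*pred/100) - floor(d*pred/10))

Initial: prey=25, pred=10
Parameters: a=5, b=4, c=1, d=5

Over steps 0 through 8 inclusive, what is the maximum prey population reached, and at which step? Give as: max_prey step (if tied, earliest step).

Step 1: prey: 25+12-10=27; pred: 10+2-5=7
Step 2: prey: 27+13-7=33; pred: 7+1-3=5
Step 3: prey: 33+16-6=43; pred: 5+1-2=4
Step 4: prey: 43+21-6=58; pred: 4+1-2=3
Step 5: prey: 58+29-6=81; pred: 3+1-1=3
Step 6: prey: 81+40-9=112; pred: 3+2-1=4
Step 7: prey: 112+56-17=151; pred: 4+4-2=6
Step 8: prey: 151+75-36=190; pred: 6+9-3=12
Max prey = 190 at step 8

Answer: 190 8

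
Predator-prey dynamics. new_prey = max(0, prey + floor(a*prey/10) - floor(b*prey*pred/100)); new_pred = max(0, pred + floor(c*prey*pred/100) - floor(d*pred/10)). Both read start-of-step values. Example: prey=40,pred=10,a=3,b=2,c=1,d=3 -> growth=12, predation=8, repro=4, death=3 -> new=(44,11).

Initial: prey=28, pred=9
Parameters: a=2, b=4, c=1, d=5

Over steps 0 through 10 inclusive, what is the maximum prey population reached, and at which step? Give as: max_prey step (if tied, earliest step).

Step 1: prey: 28+5-10=23; pred: 9+2-4=7
Step 2: prey: 23+4-6=21; pred: 7+1-3=5
Step 3: prey: 21+4-4=21; pred: 5+1-2=4
Step 4: prey: 21+4-3=22; pred: 4+0-2=2
Step 5: prey: 22+4-1=25; pred: 2+0-1=1
Step 6: prey: 25+5-1=29; pred: 1+0-0=1
Step 7: prey: 29+5-1=33; pred: 1+0-0=1
Step 8: prey: 33+6-1=38; pred: 1+0-0=1
Step 9: prey: 38+7-1=44; pred: 1+0-0=1
Step 10: prey: 44+8-1=51; pred: 1+0-0=1
Max prey = 51 at step 10

Answer: 51 10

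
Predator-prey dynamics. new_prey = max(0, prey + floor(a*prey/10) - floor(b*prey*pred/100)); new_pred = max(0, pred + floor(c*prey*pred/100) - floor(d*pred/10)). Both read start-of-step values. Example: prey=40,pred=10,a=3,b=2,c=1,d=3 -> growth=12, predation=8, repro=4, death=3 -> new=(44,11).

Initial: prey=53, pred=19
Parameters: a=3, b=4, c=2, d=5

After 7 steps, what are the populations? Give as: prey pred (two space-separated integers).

Answer: 0 2

Derivation:
Step 1: prey: 53+15-40=28; pred: 19+20-9=30
Step 2: prey: 28+8-33=3; pred: 30+16-15=31
Step 3: prey: 3+0-3=0; pred: 31+1-15=17
Step 4: prey: 0+0-0=0; pred: 17+0-8=9
Step 5: prey: 0+0-0=0; pred: 9+0-4=5
Step 6: prey: 0+0-0=0; pred: 5+0-2=3
Step 7: prey: 0+0-0=0; pred: 3+0-1=2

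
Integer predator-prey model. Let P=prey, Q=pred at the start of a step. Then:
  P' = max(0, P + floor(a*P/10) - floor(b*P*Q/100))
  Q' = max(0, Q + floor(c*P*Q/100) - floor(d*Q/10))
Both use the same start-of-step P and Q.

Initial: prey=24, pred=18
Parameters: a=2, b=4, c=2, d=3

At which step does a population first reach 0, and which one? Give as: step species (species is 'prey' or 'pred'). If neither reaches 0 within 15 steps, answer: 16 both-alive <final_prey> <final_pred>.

Answer: 16 both-alive 1 3

Derivation:
Step 1: prey: 24+4-17=11; pred: 18+8-5=21
Step 2: prey: 11+2-9=4; pred: 21+4-6=19
Step 3: prey: 4+0-3=1; pred: 19+1-5=15
Step 4: prey: 1+0-0=1; pred: 15+0-4=11
Step 5: prey: 1+0-0=1; pred: 11+0-3=8
Step 6: prey: 1+0-0=1; pred: 8+0-2=6
Step 7: prey: 1+0-0=1; pred: 6+0-1=5
Step 8: prey: 1+0-0=1; pred: 5+0-1=4
Step 9: prey: 1+0-0=1; pred: 4+0-1=3
Step 10: prey: 1+0-0=1; pred: 3+0-0=3
Steps 11-15: state stable at prey=1, pred=3 (no change)
No extinction within 15 steps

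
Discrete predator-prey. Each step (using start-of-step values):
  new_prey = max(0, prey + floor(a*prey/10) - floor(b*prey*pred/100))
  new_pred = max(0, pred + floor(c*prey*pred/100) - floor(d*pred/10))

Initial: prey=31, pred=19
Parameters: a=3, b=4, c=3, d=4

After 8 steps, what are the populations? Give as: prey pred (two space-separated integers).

Step 1: prey: 31+9-23=17; pred: 19+17-7=29
Step 2: prey: 17+5-19=3; pred: 29+14-11=32
Step 3: prey: 3+0-3=0; pred: 32+2-12=22
Step 4: prey: 0+0-0=0; pred: 22+0-8=14
Step 5: prey: 0+0-0=0; pred: 14+0-5=9
Step 6: prey: 0+0-0=0; pred: 9+0-3=6
Step 7: prey: 0+0-0=0; pred: 6+0-2=4
Step 8: prey: 0+0-0=0; pred: 4+0-1=3

Answer: 0 3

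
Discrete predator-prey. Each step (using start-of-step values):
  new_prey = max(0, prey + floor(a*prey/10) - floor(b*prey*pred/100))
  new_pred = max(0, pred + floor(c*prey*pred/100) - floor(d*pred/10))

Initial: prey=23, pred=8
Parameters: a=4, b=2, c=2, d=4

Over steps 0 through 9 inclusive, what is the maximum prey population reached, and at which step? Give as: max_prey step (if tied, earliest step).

Answer: 53 5

Derivation:
Step 1: prey: 23+9-3=29; pred: 8+3-3=8
Step 2: prey: 29+11-4=36; pred: 8+4-3=9
Step 3: prey: 36+14-6=44; pred: 9+6-3=12
Step 4: prey: 44+17-10=51; pred: 12+10-4=18
Step 5: prey: 51+20-18=53; pred: 18+18-7=29
Step 6: prey: 53+21-30=44; pred: 29+30-11=48
Step 7: prey: 44+17-42=19; pred: 48+42-19=71
Step 8: prey: 19+7-26=0; pred: 71+26-28=69
Step 9: prey: 0+0-0=0; pred: 69+0-27=42
Max prey = 53 at step 5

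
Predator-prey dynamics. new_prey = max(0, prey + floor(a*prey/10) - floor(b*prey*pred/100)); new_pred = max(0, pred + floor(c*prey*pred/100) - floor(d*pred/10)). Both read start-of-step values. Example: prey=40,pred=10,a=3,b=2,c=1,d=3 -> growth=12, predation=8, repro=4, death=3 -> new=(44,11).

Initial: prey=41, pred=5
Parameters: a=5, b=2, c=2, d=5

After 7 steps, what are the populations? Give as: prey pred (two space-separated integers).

Step 1: prey: 41+20-4=57; pred: 5+4-2=7
Step 2: prey: 57+28-7=78; pred: 7+7-3=11
Step 3: prey: 78+39-17=100; pred: 11+17-5=23
Step 4: prey: 100+50-46=104; pred: 23+46-11=58
Step 5: prey: 104+52-120=36; pred: 58+120-29=149
Step 6: prey: 36+18-107=0; pred: 149+107-74=182
Step 7: prey: 0+0-0=0; pred: 182+0-91=91

Answer: 0 91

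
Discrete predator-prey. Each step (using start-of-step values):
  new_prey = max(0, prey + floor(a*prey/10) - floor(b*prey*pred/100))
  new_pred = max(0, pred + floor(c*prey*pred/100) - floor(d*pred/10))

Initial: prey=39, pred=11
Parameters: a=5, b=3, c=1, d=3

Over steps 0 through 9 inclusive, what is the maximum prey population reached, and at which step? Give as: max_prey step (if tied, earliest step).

Answer: 57 3

Derivation:
Step 1: prey: 39+19-12=46; pred: 11+4-3=12
Step 2: prey: 46+23-16=53; pred: 12+5-3=14
Step 3: prey: 53+26-22=57; pred: 14+7-4=17
Step 4: prey: 57+28-29=56; pred: 17+9-5=21
Step 5: prey: 56+28-35=49; pred: 21+11-6=26
Step 6: prey: 49+24-38=35; pred: 26+12-7=31
Step 7: prey: 35+17-32=20; pred: 31+10-9=32
Step 8: prey: 20+10-19=11; pred: 32+6-9=29
Step 9: prey: 11+5-9=7; pred: 29+3-8=24
Max prey = 57 at step 3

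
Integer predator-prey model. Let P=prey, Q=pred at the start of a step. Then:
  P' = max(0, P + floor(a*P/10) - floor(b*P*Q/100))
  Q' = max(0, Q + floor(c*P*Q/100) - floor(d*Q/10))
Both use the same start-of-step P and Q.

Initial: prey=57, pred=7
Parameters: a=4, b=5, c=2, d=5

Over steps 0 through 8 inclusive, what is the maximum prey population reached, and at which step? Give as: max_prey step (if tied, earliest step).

Step 1: prey: 57+22-19=60; pred: 7+7-3=11
Step 2: prey: 60+24-33=51; pred: 11+13-5=19
Step 3: prey: 51+20-48=23; pred: 19+19-9=29
Step 4: prey: 23+9-33=0; pred: 29+13-14=28
Step 5: prey: 0+0-0=0; pred: 28+0-14=14
Step 6: prey: 0+0-0=0; pred: 14+0-7=7
Step 7: prey: 0+0-0=0; pred: 7+0-3=4
Step 8: prey: 0+0-0=0; pred: 4+0-2=2
Max prey = 60 at step 1

Answer: 60 1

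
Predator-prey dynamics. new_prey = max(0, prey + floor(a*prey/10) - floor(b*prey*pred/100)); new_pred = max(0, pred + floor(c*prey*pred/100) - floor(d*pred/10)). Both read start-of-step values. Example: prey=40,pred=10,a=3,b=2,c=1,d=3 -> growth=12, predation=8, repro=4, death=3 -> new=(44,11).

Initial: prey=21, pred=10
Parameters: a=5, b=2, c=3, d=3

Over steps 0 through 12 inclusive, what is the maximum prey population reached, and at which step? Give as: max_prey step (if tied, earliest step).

Answer: 36 3

Derivation:
Step 1: prey: 21+10-4=27; pred: 10+6-3=13
Step 2: prey: 27+13-7=33; pred: 13+10-3=20
Step 3: prey: 33+16-13=36; pred: 20+19-6=33
Step 4: prey: 36+18-23=31; pred: 33+35-9=59
Step 5: prey: 31+15-36=10; pred: 59+54-17=96
Step 6: prey: 10+5-19=0; pred: 96+28-28=96
Step 7: prey: 0+0-0=0; pred: 96+0-28=68
Step 8: prey: 0+0-0=0; pred: 68+0-20=48
Step 9: prey: 0+0-0=0; pred: 48+0-14=34
Step 10: prey: 0+0-0=0; pred: 34+0-10=24
Step 11: prey: 0+0-0=0; pred: 24+0-7=17
Step 12: prey: 0+0-0=0; pred: 17+0-5=12
Max prey = 36 at step 3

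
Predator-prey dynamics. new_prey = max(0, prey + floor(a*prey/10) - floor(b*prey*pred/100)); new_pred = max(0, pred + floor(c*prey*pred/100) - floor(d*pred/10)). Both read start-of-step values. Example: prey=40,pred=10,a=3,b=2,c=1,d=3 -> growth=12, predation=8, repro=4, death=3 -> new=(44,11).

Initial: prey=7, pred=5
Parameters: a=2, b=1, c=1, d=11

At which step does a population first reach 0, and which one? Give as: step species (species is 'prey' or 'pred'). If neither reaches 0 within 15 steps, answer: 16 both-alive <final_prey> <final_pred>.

Answer: 1 pred

Derivation:
Step 1: prey: 7+1-0=8; pred: 5+0-5=0
First extinction: pred at step 1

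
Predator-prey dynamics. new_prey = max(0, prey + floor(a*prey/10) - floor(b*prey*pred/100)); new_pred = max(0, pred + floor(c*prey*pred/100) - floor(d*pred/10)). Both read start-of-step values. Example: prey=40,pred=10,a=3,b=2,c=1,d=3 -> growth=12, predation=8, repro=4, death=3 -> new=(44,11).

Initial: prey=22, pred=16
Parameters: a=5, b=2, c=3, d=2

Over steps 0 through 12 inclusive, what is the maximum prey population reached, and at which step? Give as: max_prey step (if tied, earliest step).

Step 1: prey: 22+11-7=26; pred: 16+10-3=23
Step 2: prey: 26+13-11=28; pred: 23+17-4=36
Step 3: prey: 28+14-20=22; pred: 36+30-7=59
Step 4: prey: 22+11-25=8; pred: 59+38-11=86
Step 5: prey: 8+4-13=0; pred: 86+20-17=89
Step 6: prey: 0+0-0=0; pred: 89+0-17=72
Step 7: prey: 0+0-0=0; pred: 72+0-14=58
Step 8: prey: 0+0-0=0; pred: 58+0-11=47
Step 9: prey: 0+0-0=0; pred: 47+0-9=38
Step 10: prey: 0+0-0=0; pred: 38+0-7=31
Step 11: prey: 0+0-0=0; pred: 31+0-6=25
Step 12: prey: 0+0-0=0; pred: 25+0-5=20
Max prey = 28 at step 2

Answer: 28 2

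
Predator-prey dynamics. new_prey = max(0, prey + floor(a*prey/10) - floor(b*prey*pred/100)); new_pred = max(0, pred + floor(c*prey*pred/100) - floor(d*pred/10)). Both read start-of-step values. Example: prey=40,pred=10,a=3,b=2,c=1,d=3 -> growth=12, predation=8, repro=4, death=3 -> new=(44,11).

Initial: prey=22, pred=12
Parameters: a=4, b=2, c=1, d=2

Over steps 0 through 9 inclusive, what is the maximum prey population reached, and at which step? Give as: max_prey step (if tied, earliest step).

Step 1: prey: 22+8-5=25; pred: 12+2-2=12
Step 2: prey: 25+10-6=29; pred: 12+3-2=13
Step 3: prey: 29+11-7=33; pred: 13+3-2=14
Step 4: prey: 33+13-9=37; pred: 14+4-2=16
Step 5: prey: 37+14-11=40; pred: 16+5-3=18
Step 6: prey: 40+16-14=42; pred: 18+7-3=22
Step 7: prey: 42+16-18=40; pred: 22+9-4=27
Step 8: prey: 40+16-21=35; pred: 27+10-5=32
Step 9: prey: 35+14-22=27; pred: 32+11-6=37
Max prey = 42 at step 6

Answer: 42 6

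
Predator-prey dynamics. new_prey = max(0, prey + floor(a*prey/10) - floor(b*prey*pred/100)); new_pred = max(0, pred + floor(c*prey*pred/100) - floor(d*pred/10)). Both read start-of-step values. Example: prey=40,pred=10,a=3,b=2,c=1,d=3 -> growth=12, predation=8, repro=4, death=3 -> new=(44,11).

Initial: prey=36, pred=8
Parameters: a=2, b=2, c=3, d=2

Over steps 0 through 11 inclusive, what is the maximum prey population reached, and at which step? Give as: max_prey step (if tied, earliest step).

Step 1: prey: 36+7-5=38; pred: 8+8-1=15
Step 2: prey: 38+7-11=34; pred: 15+17-3=29
Step 3: prey: 34+6-19=21; pred: 29+29-5=53
Step 4: prey: 21+4-22=3; pred: 53+33-10=76
Step 5: prey: 3+0-4=0; pred: 76+6-15=67
Step 6: prey: 0+0-0=0; pred: 67+0-13=54
Step 7: prey: 0+0-0=0; pred: 54+0-10=44
Step 8: prey: 0+0-0=0; pred: 44+0-8=36
Step 9: prey: 0+0-0=0; pred: 36+0-7=29
Step 10: prey: 0+0-0=0; pred: 29+0-5=24
Step 11: prey: 0+0-0=0; pred: 24+0-4=20
Max prey = 38 at step 1

Answer: 38 1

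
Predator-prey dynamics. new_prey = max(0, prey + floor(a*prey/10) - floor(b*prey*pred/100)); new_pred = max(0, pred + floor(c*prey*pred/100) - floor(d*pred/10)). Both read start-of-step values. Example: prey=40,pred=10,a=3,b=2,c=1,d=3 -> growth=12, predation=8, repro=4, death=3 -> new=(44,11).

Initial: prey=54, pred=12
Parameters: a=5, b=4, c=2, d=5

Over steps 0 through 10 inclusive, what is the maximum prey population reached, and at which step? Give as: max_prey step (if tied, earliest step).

Step 1: prey: 54+27-25=56; pred: 12+12-6=18
Step 2: prey: 56+28-40=44; pred: 18+20-9=29
Step 3: prey: 44+22-51=15; pred: 29+25-14=40
Step 4: prey: 15+7-24=0; pred: 40+12-20=32
Step 5: prey: 0+0-0=0; pred: 32+0-16=16
Step 6: prey: 0+0-0=0; pred: 16+0-8=8
Step 7: prey: 0+0-0=0; pred: 8+0-4=4
Step 8: prey: 0+0-0=0; pred: 4+0-2=2
Step 9: prey: 0+0-0=0; pred: 2+0-1=1
Step 10: prey: 0+0-0=0; pred: 1+0-0=1
Max prey = 56 at step 1

Answer: 56 1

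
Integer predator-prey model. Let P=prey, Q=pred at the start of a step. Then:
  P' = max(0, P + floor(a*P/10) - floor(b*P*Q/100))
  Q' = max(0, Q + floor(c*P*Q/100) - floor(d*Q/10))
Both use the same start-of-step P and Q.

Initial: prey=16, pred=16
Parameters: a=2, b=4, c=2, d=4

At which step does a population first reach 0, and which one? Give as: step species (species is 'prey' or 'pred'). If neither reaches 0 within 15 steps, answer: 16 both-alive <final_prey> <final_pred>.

Answer: 16 both-alive 3 2

Derivation:
Step 1: prey: 16+3-10=9; pred: 16+5-6=15
Step 2: prey: 9+1-5=5; pred: 15+2-6=11
Step 3: prey: 5+1-2=4; pred: 11+1-4=8
Step 4: prey: 4+0-1=3; pred: 8+0-3=5
Step 5: prey: 3+0-0=3; pred: 5+0-2=3
Step 6: prey: 3+0-0=3; pred: 3+0-1=2
Step 7: prey: 3+0-0=3; pred: 2+0-0=2
Steps 8-15: state stable at prey=3, pred=2 (no change)
No extinction within 15 steps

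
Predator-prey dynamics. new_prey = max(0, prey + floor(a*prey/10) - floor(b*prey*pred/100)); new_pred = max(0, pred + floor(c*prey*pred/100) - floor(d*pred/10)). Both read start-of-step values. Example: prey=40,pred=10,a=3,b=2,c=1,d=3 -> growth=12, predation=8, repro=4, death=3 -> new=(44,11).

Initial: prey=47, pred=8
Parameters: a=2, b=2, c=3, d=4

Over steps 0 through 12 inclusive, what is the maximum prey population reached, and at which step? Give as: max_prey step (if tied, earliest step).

Answer: 49 1

Derivation:
Step 1: prey: 47+9-7=49; pred: 8+11-3=16
Step 2: prey: 49+9-15=43; pred: 16+23-6=33
Step 3: prey: 43+8-28=23; pred: 33+42-13=62
Step 4: prey: 23+4-28=0; pred: 62+42-24=80
Step 5: prey: 0+0-0=0; pred: 80+0-32=48
Step 6: prey: 0+0-0=0; pred: 48+0-19=29
Step 7: prey: 0+0-0=0; pred: 29+0-11=18
Step 8: prey: 0+0-0=0; pred: 18+0-7=11
Step 9: prey: 0+0-0=0; pred: 11+0-4=7
Step 10: prey: 0+0-0=0; pred: 7+0-2=5
Step 11: prey: 0+0-0=0; pred: 5+0-2=3
Step 12: prey: 0+0-0=0; pred: 3+0-1=2
Max prey = 49 at step 1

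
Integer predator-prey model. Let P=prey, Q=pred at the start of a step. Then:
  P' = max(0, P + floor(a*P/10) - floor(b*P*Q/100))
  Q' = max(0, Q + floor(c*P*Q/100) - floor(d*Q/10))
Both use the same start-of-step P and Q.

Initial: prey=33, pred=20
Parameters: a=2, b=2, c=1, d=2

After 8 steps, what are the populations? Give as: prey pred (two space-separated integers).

Step 1: prey: 33+6-13=26; pred: 20+6-4=22
Step 2: prey: 26+5-11=20; pred: 22+5-4=23
Step 3: prey: 20+4-9=15; pred: 23+4-4=23
Step 4: prey: 15+3-6=12; pred: 23+3-4=22
Step 5: prey: 12+2-5=9; pred: 22+2-4=20
Step 6: prey: 9+1-3=7; pred: 20+1-4=17
Step 7: prey: 7+1-2=6; pred: 17+1-3=15
Step 8: prey: 6+1-1=6; pred: 15+0-3=12

Answer: 6 12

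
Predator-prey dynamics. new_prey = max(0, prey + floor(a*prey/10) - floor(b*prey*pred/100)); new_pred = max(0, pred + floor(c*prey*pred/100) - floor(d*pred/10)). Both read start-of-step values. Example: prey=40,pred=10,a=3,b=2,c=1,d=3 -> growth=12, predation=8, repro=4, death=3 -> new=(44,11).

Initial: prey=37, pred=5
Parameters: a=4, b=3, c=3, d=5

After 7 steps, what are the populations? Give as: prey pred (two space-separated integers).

Step 1: prey: 37+14-5=46; pred: 5+5-2=8
Step 2: prey: 46+18-11=53; pred: 8+11-4=15
Step 3: prey: 53+21-23=51; pred: 15+23-7=31
Step 4: prey: 51+20-47=24; pred: 31+47-15=63
Step 5: prey: 24+9-45=0; pred: 63+45-31=77
Step 6: prey: 0+0-0=0; pred: 77+0-38=39
Step 7: prey: 0+0-0=0; pred: 39+0-19=20

Answer: 0 20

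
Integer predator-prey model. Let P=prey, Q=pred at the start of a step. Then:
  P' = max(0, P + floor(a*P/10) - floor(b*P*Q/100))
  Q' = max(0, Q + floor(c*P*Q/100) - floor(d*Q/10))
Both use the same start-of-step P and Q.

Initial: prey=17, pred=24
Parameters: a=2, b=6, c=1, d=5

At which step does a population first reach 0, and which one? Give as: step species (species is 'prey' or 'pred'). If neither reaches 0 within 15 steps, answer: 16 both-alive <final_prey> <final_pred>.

Answer: 1 prey

Derivation:
Step 1: prey: 17+3-24=0; pred: 24+4-12=16
First extinction: prey at step 1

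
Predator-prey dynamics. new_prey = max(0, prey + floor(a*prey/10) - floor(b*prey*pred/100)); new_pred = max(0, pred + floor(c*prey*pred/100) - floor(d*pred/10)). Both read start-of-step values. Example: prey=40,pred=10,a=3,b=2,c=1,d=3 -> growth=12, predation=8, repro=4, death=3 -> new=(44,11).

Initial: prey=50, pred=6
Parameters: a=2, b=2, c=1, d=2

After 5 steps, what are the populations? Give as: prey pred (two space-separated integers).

Answer: 40 26

Derivation:
Step 1: prey: 50+10-6=54; pred: 6+3-1=8
Step 2: prey: 54+10-8=56; pred: 8+4-1=11
Step 3: prey: 56+11-12=55; pred: 11+6-2=15
Step 4: prey: 55+11-16=50; pred: 15+8-3=20
Step 5: prey: 50+10-20=40; pred: 20+10-4=26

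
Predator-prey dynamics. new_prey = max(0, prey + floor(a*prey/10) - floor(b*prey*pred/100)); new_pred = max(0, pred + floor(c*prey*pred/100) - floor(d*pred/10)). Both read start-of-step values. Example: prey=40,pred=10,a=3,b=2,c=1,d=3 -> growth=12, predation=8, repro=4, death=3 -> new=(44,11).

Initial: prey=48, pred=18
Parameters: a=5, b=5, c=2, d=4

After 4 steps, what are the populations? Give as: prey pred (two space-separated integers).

Answer: 0 13

Derivation:
Step 1: prey: 48+24-43=29; pred: 18+17-7=28
Step 2: prey: 29+14-40=3; pred: 28+16-11=33
Step 3: prey: 3+1-4=0; pred: 33+1-13=21
Step 4: prey: 0+0-0=0; pred: 21+0-8=13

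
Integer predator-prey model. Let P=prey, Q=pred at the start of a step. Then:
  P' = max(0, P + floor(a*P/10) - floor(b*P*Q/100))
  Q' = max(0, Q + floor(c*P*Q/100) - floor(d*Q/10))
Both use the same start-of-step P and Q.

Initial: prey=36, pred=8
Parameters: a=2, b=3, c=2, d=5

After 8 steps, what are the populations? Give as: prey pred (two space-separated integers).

Step 1: prey: 36+7-8=35; pred: 8+5-4=9
Step 2: prey: 35+7-9=33; pred: 9+6-4=11
Step 3: prey: 33+6-10=29; pred: 11+7-5=13
Step 4: prey: 29+5-11=23; pred: 13+7-6=14
Step 5: prey: 23+4-9=18; pred: 14+6-7=13
Step 6: prey: 18+3-7=14; pred: 13+4-6=11
Step 7: prey: 14+2-4=12; pred: 11+3-5=9
Step 8: prey: 12+2-3=11; pred: 9+2-4=7

Answer: 11 7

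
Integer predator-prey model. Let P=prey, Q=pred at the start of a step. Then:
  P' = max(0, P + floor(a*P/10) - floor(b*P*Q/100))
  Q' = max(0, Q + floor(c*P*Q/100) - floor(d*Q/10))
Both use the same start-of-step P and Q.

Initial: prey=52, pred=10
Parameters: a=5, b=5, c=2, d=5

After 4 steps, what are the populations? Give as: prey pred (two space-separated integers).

Step 1: prey: 52+26-26=52; pred: 10+10-5=15
Step 2: prey: 52+26-39=39; pred: 15+15-7=23
Step 3: prey: 39+19-44=14; pred: 23+17-11=29
Step 4: prey: 14+7-20=1; pred: 29+8-14=23

Answer: 1 23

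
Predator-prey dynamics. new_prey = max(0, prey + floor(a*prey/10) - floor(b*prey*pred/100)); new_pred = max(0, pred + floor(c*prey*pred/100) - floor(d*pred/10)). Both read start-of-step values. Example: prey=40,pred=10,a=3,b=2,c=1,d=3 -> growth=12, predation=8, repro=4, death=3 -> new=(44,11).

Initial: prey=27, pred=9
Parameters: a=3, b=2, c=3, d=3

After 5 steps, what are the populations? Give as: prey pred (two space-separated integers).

Step 1: prey: 27+8-4=31; pred: 9+7-2=14
Step 2: prey: 31+9-8=32; pred: 14+13-4=23
Step 3: prey: 32+9-14=27; pred: 23+22-6=39
Step 4: prey: 27+8-21=14; pred: 39+31-11=59
Step 5: prey: 14+4-16=2; pred: 59+24-17=66

Answer: 2 66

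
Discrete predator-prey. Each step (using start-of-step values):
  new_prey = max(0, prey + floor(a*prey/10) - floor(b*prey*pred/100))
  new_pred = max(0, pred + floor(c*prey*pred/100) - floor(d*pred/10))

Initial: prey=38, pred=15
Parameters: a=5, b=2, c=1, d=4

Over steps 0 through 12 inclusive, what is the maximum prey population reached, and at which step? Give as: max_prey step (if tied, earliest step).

Step 1: prey: 38+19-11=46; pred: 15+5-6=14
Step 2: prey: 46+23-12=57; pred: 14+6-5=15
Step 3: prey: 57+28-17=68; pred: 15+8-6=17
Step 4: prey: 68+34-23=79; pred: 17+11-6=22
Step 5: prey: 79+39-34=84; pred: 22+17-8=31
Step 6: prey: 84+42-52=74; pred: 31+26-12=45
Step 7: prey: 74+37-66=45; pred: 45+33-18=60
Step 8: prey: 45+22-54=13; pred: 60+27-24=63
Step 9: prey: 13+6-16=3; pred: 63+8-25=46
Step 10: prey: 3+1-2=2; pred: 46+1-18=29
Step 11: prey: 2+1-1=2; pred: 29+0-11=18
Step 12: prey: 2+1-0=3; pred: 18+0-7=11
Max prey = 84 at step 5

Answer: 84 5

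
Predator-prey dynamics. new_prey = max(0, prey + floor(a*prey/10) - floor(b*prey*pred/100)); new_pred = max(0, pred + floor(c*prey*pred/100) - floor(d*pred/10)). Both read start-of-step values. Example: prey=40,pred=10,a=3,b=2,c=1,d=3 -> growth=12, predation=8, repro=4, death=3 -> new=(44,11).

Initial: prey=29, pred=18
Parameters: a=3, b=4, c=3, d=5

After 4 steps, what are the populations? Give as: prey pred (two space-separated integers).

Step 1: prey: 29+8-20=17; pred: 18+15-9=24
Step 2: prey: 17+5-16=6; pred: 24+12-12=24
Step 3: prey: 6+1-5=2; pred: 24+4-12=16
Step 4: prey: 2+0-1=1; pred: 16+0-8=8

Answer: 1 8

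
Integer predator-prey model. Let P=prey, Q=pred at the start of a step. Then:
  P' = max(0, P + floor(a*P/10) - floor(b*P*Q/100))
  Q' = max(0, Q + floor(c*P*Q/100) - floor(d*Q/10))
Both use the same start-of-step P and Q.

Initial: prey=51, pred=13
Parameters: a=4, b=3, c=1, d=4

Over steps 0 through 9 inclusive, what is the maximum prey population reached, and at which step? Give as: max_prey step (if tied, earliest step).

Answer: 52 1

Derivation:
Step 1: prey: 51+20-19=52; pred: 13+6-5=14
Step 2: prey: 52+20-21=51; pred: 14+7-5=16
Step 3: prey: 51+20-24=47; pred: 16+8-6=18
Step 4: prey: 47+18-25=40; pred: 18+8-7=19
Step 5: prey: 40+16-22=34; pred: 19+7-7=19
Step 6: prey: 34+13-19=28; pred: 19+6-7=18
Step 7: prey: 28+11-15=24; pred: 18+5-7=16
Step 8: prey: 24+9-11=22; pred: 16+3-6=13
Step 9: prey: 22+8-8=22; pred: 13+2-5=10
Max prey = 52 at step 1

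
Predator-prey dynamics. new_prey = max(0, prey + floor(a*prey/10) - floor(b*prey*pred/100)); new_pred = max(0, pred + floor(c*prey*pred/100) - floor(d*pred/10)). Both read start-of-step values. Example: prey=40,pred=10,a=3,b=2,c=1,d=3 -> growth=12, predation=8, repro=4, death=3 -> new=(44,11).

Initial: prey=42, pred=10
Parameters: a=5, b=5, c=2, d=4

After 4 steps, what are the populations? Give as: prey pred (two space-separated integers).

Answer: 4 23

Derivation:
Step 1: prey: 42+21-21=42; pred: 10+8-4=14
Step 2: prey: 42+21-29=34; pred: 14+11-5=20
Step 3: prey: 34+17-34=17; pred: 20+13-8=25
Step 4: prey: 17+8-21=4; pred: 25+8-10=23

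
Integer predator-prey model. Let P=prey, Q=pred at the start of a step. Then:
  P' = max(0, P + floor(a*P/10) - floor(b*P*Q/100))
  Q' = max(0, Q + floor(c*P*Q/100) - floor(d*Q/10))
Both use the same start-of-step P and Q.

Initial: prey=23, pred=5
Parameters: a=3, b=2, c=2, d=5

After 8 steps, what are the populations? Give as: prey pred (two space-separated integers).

Step 1: prey: 23+6-2=27; pred: 5+2-2=5
Step 2: prey: 27+8-2=33; pred: 5+2-2=5
Step 3: prey: 33+9-3=39; pred: 5+3-2=6
Step 4: prey: 39+11-4=46; pred: 6+4-3=7
Step 5: prey: 46+13-6=53; pred: 7+6-3=10
Step 6: prey: 53+15-10=58; pred: 10+10-5=15
Step 7: prey: 58+17-17=58; pred: 15+17-7=25
Step 8: prey: 58+17-29=46; pred: 25+29-12=42

Answer: 46 42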